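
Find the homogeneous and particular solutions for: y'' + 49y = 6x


Homogeneous: r² + 49 = 0 ⇒ r = ±7i, y_h = C₁cos(7x) + C₂sin(7x).
Polynomial forcing; try y_p = Ax + B. Then y_p'' + 49 y_p = 49(Ax + B) = 6x, so B = 0 and A = 6/49.
General solution: y = C₁cos(7x) + C₂sin(7x) + (6/49)x.


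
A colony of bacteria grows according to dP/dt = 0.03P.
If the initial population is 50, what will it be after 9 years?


The ODE dP/dt = 0.03P has solution P(t) = P(0)e^(0.03t).
Substitute P(0) = 50 and t = 9: P(9) = 50 e^(0.27) ≈ 65.


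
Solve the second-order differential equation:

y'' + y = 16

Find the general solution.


Homogeneous part: r² + 1 = 0 ⇒ r = ±1i, so y_h = C₁cos(x) + C₂sin(x).
Try constant y_p = A; plug in: 1A = 16 ⇒ A = 16.
General solution: y = C₁cos(x) + C₂sin(x) + 16.


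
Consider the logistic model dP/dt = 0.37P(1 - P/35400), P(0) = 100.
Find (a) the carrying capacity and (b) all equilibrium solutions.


Logistic ODE dP/dt = 0.37P(1 - P/35400) has equilibria where dP/dt = 0, i.e. P = 0 or P = 35400.
The coefficient (1 - P/K) = 0 when P = K, identifying K = 35400 as the carrying capacity.
(a) K = 35400; (b) equilibria P = 0 and P = 35400.


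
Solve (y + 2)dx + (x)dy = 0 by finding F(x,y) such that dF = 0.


Check exactness: ∂M/∂y = 1 and ∂N/∂x = 1; equal, so the equation is exact.
Integrate M with respect to x (treating y as constant): ∫M dx = xy + 2x + h(y).
Differentiate w.r.t. y and set equal to N: all terms match, so h'(y) = 0 and h is a constant absorbed into C.
General solution: xy + 2x = C.


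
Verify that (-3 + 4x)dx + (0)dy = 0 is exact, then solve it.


Check exactness: ∂M/∂y = 0 and ∂N/∂x = 0; equal, so the equation is exact.
Integrate M with respect to x (treating y as constant): ∫M dx = -3x + 2x^2 + h(y).
Differentiate w.r.t. y and set equal to N: all terms match, so h'(y) = 0 and h is a constant absorbed into C.
General solution: -3x + 2x^2 = C.


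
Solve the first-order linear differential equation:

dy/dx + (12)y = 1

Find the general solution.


P(x) = 12, Q(x) = 1; integrating factor μ = e^(12x).
(μ y)' = e^(12x) ⇒ μ y = (1/12)e^(12x) + C.
Divide by μ: y = 1/12 + Ce^(-12x).


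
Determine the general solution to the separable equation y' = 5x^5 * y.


Separate variables: dy/y = 5x^5 dx.
Integrate: ln|y| = (5/6)x^6 + C₀.
Exponentiate: y = Ce^((5/6)x^6).


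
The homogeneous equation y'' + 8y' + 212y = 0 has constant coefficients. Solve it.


Characteristic equation: r² + 8r + 212 = 0.
Discriminant is negative; roots r = -4 ± 14i (complex conjugate pair).
General solution uses e^(α x)(C₁ cos(β x) + C₂ sin(β x)): y = e^(-4x)(C₁cos(14x) + C₂sin(14x)).


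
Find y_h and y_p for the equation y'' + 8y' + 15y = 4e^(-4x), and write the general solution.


Characteristic roots of r² + 8r + 15 = 0 are -5, -3.
y_h = C₁e^(-5x) + C₂e^(-3x).
Forcing exponent -4 is not a characteristic root; try y_p = Ae^(-4x).
Substitute: A·(16 + (8)·-4 + (15)) = A·-1 = 4, so A = -4.
General solution: y = C₁e^(-5x) + C₂e^(-3x) - 4e^(-4x).


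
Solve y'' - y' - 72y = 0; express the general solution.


Characteristic equation: r² - r - 72 = 0.
Factor: (r + 8)(r - 9) = 0 ⇒ r = -8, 9 (distinct real).
General solution: y = C₁e^(-8x) + C₂e^(9x).


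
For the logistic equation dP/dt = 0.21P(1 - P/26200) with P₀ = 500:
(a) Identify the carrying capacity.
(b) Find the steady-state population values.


Logistic ODE dP/dt = 0.21P(1 - P/26200) has equilibria where dP/dt = 0, i.e. P = 0 or P = 26200.
The coefficient (1 - P/K) = 0 when P = K, identifying K = 26200 as the carrying capacity.
(a) K = 26200; (b) equilibria P = 0 and P = 26200.


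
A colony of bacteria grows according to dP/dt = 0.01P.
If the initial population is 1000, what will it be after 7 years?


The ODE dP/dt = 0.01P has solution P(t) = P(0)e^(0.01t).
Substitute P(0) = 1000 and t = 7: P(7) = 1000 e^(0.07) ≈ 1073.


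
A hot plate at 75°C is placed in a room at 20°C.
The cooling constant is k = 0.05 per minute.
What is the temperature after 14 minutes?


Newton's law: dT/dt = -k(T - T_a) has solution T(t) = T_a + (T₀ - T_a)e^(-kt).
Plug in T_a = 20, T₀ = 75, k = 0.05, t = 14: T(14) = 20 + (55)e^(-0.70) ≈ 47.3°C.


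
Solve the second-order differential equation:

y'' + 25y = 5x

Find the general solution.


Homogeneous: r² + 25 = 0 ⇒ r = ±5i, y_h = C₁cos(5x) + C₂sin(5x).
Polynomial forcing; try y_p = Ax + B. Then y_p'' + 25 y_p = 25(Ax + B) = 5x, so B = 0 and A = 1/5.
General solution: y = C₁cos(5x) + C₂sin(5x) + (1/5)x.


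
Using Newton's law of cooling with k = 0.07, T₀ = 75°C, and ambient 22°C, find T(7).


Newton's law: dT/dt = -k(T - T_a) has solution T(t) = T_a + (T₀ - T_a)e^(-kt).
Plug in T_a = 22, T₀ = 75, k = 0.07, t = 7: T(7) = 22 + (53)e^(-0.49) ≈ 54.5°C.


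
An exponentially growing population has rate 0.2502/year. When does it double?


Exponential growth: P(t) = P₀ e^(0.2502t). Set P(t)/P₀ = 2: e^(0.2502t) = 2.
Solve: t = ln(2)/0.2502 ≈ 2.77 years.


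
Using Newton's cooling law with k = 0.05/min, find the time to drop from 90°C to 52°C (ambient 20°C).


From T(t) = T_a + (T₀ - T_a)e^(-kt), set T(t) = 52:
(52 - 20) / (90 - 20) = e^(-0.05t), so t = -ln(0.457)/0.05 ≈ 15.7 minutes.


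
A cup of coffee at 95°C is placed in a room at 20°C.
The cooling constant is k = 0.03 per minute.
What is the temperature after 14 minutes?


Newton's law: dT/dt = -k(T - T_a) has solution T(t) = T_a + (T₀ - T_a)e^(-kt).
Plug in T_a = 20, T₀ = 95, k = 0.03, t = 14: T(14) = 20 + (75)e^(-0.42) ≈ 69.3°C.


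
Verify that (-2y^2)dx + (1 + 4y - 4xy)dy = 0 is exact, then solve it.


Check exactness: ∂M/∂y = -4y and ∂N/∂x = -4y; equal, so the equation is exact.
Integrate M with respect to x (treating y as constant): ∫M dx = -2xy^2 + h(y).
Differentiate w.r.t. y and set equal to N: the x-dependent terms already match, leaving h'(y) = 1 + 4y. Integrate: h(y) = y + 2y^2.
So F(x,y) = y + 2y^2 - 2xy^2.
General solution: y + 2y^2 - 2xy^2 = C.


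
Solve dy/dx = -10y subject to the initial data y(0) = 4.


General solution of y' = -10y is y = Ce^(-10x).
Apply y(0) = 4: C = 4.
Particular solution: y = 4e^(-10x).


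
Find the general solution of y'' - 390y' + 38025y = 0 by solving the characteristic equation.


Characteristic equation: r² - 390r + 38025 = 0, i.e. (r - 195)² = 0.
Repeated root r = 195; include an x factor for the second linearly independent solution.
General solution: y = (C₁ + C₂x)e^(195x).


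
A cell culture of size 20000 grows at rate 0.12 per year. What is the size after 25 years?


The ODE dP/dt = 0.12P has solution P(t) = P(0)e^(0.12t).
Substitute P(0) = 20000 and t = 25: P(25) = 20000 e^(3.00) ≈ 401711.


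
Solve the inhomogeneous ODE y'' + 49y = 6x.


Homogeneous: r² + 49 = 0 ⇒ r = ±7i, y_h = C₁cos(7x) + C₂sin(7x).
Polynomial forcing; try y_p = Ax + B. Then y_p'' + 49 y_p = 49(Ax + B) = 6x, so B = 0 and A = 6/49.
General solution: y = C₁cos(7x) + C₂sin(7x) + (6/49)x.


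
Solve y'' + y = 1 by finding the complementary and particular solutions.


Homogeneous part: r² + 1 = 0 ⇒ r = ±1i, so y_h = C₁cos(x) + C₂sin(x).
Try constant y_p = A; plug in: 1A = 1 ⇒ A = 1.
General solution: y = C₁cos(x) + C₂sin(x) + 1.


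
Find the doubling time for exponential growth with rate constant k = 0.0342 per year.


Exponential growth: P(t) = P₀ e^(0.0342t). Set P(t)/P₀ = 2: e^(0.0342t) = 2.
Solve: t = ln(2)/0.0342 ≈ 20.27 years.


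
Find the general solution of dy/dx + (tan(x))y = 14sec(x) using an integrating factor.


P(x) = tan(x) ⇒ μ = e^(∫tan(x)dx) = sec(x).
(sec(x) y)' = 14sec²(x) ⇒ sec(x) y = 14tan(x) + C.
Multiply by cos(x): y = 14sin(x) + C·cos(x).


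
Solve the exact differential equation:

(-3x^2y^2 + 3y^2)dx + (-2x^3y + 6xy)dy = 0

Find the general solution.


Check exactness: ∂M/∂y = -6x^2y + 6y and ∂N/∂x = -6x^2y + 6y; equal, so the equation is exact.
Integrate M with respect to x (treating y as constant): ∫M dx = -x^3y^2 + 3xy^2 + h(y).
Differentiate w.r.t. y and set equal to N: all terms match, so h'(y) = 0 and h is a constant absorbed into C.
General solution: -x^3y^2 + 3xy^2 = C.


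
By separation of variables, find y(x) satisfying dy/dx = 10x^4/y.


Separate variables: y dy = 10x^4 dx.
Integrate both sides: y²/2 = 2x^5 + C₀.
Multiply by 2: y² = 4x^5 + C.


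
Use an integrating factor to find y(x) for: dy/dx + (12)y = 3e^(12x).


P(x) = 12 ⇒ μ = e^(12x).
(μ y)' = 3e^(24x) ⇒ μ y = (3/24)e^(24x) + C.
Divide by μ: y = (1/8)e^(12x) + Ce^(-12x).


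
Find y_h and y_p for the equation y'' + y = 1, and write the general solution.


Homogeneous part: r² + 1 = 0 ⇒ r = ±1i, so y_h = C₁cos(x) + C₂sin(x).
Try constant y_p = A; plug in: 1A = 1 ⇒ A = 1.
General solution: y = C₁cos(x) + C₂sin(x) + 1.


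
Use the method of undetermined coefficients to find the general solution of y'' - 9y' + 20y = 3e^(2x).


Characteristic roots of r² - 9r + 20 = 0 are 5, 4.
y_h = C₁e^(5x) + C₂e^(4x).
Forcing exponent 2 is not a characteristic root; try y_p = Ae^(2x).
Substitute: A·(4 + (-9)·2 + (20)) = A·6 = 3, so A = 1/2.
General solution: y = C₁e^(5x) + C₂e^(4x) + (1/2)e^(2x).


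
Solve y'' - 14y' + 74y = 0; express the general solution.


Characteristic equation: r² - 14r + 74 = 0.
Discriminant is negative; roots r = 7 ± 5i (complex conjugate pair).
General solution uses e^(α x)(C₁ cos(β x) + C₂ sin(β x)): y = e^(7x)(C₁cos(5x) + C₂sin(5x)).


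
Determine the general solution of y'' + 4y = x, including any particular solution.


Homogeneous: r² + 4 = 0 ⇒ r = ±2i, y_h = C₁cos(2x) + C₂sin(2x).
Polynomial forcing; try y_p = Ax + B. Then y_p'' + 4 y_p = 4(Ax + B) = x, so B = 0 and A = 1/4.
General solution: y = C₁cos(2x) + C₂sin(2x) + (1/4)x.


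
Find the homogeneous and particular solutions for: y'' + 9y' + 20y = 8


Characteristic roots of r² + 9r + 20 = 0 are -5, -4.
y_h = C₁e^(-5x) + C₂e^(-4x).
Constant forcing; try y_p = A. Then 20A = 8 ⇒ A = 2/5.
General solution: y = C₁e^(-5x) + C₂e^(-4x) + 2/5.


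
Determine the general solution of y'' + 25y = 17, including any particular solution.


Homogeneous part: r² + 25 = 0 ⇒ r = ±5i, so y_h = C₁cos(5x) + C₂sin(5x).
Try constant y_p = A; plug in: 25A = 17 ⇒ A = 17/25.
General solution: y = C₁cos(5x) + C₂sin(5x) + 17/25.


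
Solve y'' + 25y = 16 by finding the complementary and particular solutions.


Homogeneous part: r² + 25 = 0 ⇒ r = ±5i, so y_h = C₁cos(5x) + C₂sin(5x).
Try constant y_p = A; plug in: 25A = 16 ⇒ A = 16/25.
General solution: y = C₁cos(5x) + C₂sin(5x) + 16/25.


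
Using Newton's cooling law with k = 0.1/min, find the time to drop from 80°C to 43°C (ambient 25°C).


From T(t) = T_a + (T₀ - T_a)e^(-kt), set T(t) = 43:
(43 - 25) / (80 - 25) = e^(-0.1t), so t = -ln(0.327)/0.1 ≈ 11.2 minutes.


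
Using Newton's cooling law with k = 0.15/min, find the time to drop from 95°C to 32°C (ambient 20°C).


From T(t) = T_a + (T₀ - T_a)e^(-kt), set T(t) = 32:
(32 - 20) / (95 - 20) = e^(-0.15t), so t = -ln(0.160)/0.15 ≈ 12.2 minutes.


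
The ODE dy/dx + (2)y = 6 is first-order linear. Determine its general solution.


P(x) = 2, Q(x) = 6; integrating factor μ = e^(2x).
(μ y)' = 6e^(2x) ⇒ μ y = 3e^(2x) + C.
Divide by μ: y = 3 + Ce^(-2x).


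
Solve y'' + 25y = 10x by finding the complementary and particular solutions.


Homogeneous: r² + 25 = 0 ⇒ r = ±5i, y_h = C₁cos(5x) + C₂sin(5x).
Polynomial forcing; try y_p = Ax + B. Then y_p'' + 25 y_p = 25(Ax + B) = 10x, so B = 0 and A = 2/5.
General solution: y = C₁cos(5x) + C₂sin(5x) + (2/5)x.


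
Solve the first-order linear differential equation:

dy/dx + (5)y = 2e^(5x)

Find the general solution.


P(x) = 5 ⇒ μ = e^(5x).
(μ y)' = 2e^(10x) ⇒ μ y = (2/10)e^(10x) + C.
Divide by μ: y = (1/5)e^(5x) + Ce^(-5x).


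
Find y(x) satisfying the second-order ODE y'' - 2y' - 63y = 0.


Characteristic equation: r² - 2r - 63 = 0.
Factor: (r + 7)(r - 9) = 0 ⇒ r = -7, 9 (distinct real).
General solution: y = C₁e^(-7x) + C₂e^(9x).


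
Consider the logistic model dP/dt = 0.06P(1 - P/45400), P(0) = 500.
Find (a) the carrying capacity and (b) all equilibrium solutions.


Logistic ODE dP/dt = 0.06P(1 - P/45400) has equilibria where dP/dt = 0, i.e. P = 0 or P = 45400.
The coefficient (1 - P/K) = 0 when P = K, identifying K = 45400 as the carrying capacity.
(a) K = 45400; (b) equilibria P = 0 and P = 45400.


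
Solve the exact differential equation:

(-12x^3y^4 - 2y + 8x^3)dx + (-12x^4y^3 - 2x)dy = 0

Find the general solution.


Check exactness: ∂M/∂y = -48x^3y^3 - 2 and ∂N/∂x = -48x^3y^3 - 2; equal, so the equation is exact.
Integrate M with respect to x (treating y as constant): ∫M dx = -3x^4y^4 - 2xy + 2x^4 + h(y).
Differentiate w.r.t. y and set equal to N: all terms match, so h'(y) = 0 and h is a constant absorbed into C.
General solution: -3x^4y^4 - 2xy + 2x^4 = C.


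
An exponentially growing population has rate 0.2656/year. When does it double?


Exponential growth: P(t) = P₀ e^(0.2656t). Set P(t)/P₀ = 2: e^(0.2656t) = 2.
Solve: t = ln(2)/0.2656 ≈ 2.61 years.


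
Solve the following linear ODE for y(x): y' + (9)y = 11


P(x) = 9, Q(x) = 11; integrating factor μ = e^(9x).
(μ y)' = 11e^(9x) ⇒ μ y = (11/9)e^(9x) + C.
Divide by μ: y = 11/9 + Ce^(-9x).


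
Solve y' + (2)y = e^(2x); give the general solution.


P(x) = 2 ⇒ μ = e^(2x).
(μ y)' = e^(4x) ⇒ μ y = (1/4)e^(4x) + C.
Divide by μ: y = (1/4)e^(2x) + Ce^(-2x).


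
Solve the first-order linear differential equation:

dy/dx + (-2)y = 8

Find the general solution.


P(x) = -2 ⇒ μ = e^(-2x).
(μ y)' = 8e^(-2x) ⇒ μ y = -4e^(-2x) + C.
Divide by μ: y = -4 + Ce^(2x).


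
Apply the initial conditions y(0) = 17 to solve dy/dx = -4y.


General solution of y' = -4y is y = Ce^(-4x).
Apply y(0) = 17: C = 17.
Particular solution: y = 17e^(-4x).


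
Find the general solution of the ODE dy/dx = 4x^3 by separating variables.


Integrate both sides with respect to x: y = ∫ 4x^3 dx = x^4 + C.


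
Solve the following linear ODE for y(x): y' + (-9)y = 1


P(x) = -9 ⇒ μ = e^(-9x).
(μ y)' = e^(-9x) ⇒ μ y = -(1/9)e^(-9x) + C.
Divide by μ: y = -1/9 + Ce^(9x).


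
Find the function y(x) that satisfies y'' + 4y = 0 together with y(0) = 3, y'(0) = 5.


Characteristic roots of r² + 4 = 0 are ±2i, so y = C₁cos(2x) + C₂sin(2x).
Apply y(0) = 3: C₁ = 3. Differentiate and apply y'(0) = 5: 2·C₂ = 5, so C₂ = 5/2.
Particular solution: y = 3cos(2x) + (5/2)sin(2x).


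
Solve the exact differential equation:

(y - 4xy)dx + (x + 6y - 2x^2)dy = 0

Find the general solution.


Check exactness: ∂M/∂y = 1 - 4x and ∂N/∂x = 1 - 4x; equal, so the equation is exact.
Integrate M with respect to x (treating y as constant): ∫M dx = xy - 2x^2y + h(y).
Differentiate w.r.t. y and set equal to N: the x-dependent terms already match, leaving h'(y) = 6y. Integrate: h(y) = 3y^2.
So F(x,y) = xy + 3y^2 - 2x^2y.
General solution: xy + 3y^2 - 2x^2y = C.


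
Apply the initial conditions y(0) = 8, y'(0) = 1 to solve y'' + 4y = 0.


Characteristic roots of r² + 4 = 0 are ±2i, so y = C₁cos(2x) + C₂sin(2x).
Apply y(0) = 8: C₁ = 8. Differentiate and apply y'(0) = 1: 2·C₂ = 1, so C₂ = 1/2.
Particular solution: y = 8cos(2x) + (1/2)sin(2x).


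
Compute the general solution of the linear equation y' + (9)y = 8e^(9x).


P(x) = 9 ⇒ μ = e^(9x).
(μ y)' = 8e^(18x) ⇒ μ y = (8/18)e^(18x) + C.
Divide by μ: y = (4/9)e^(9x) + Ce^(-9x).


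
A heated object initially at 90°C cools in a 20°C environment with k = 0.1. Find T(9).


Newton's law: dT/dt = -k(T - T_a) has solution T(t) = T_a + (T₀ - T_a)e^(-kt).
Plug in T_a = 20, T₀ = 90, k = 0.1, t = 9: T(9) = 20 + (70)e^(-0.90) ≈ 48.5°C.


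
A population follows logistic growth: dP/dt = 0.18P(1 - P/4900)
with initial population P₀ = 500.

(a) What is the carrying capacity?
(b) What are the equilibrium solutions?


Logistic ODE dP/dt = 0.18P(1 - P/4900) has equilibria where dP/dt = 0, i.e. P = 0 or P = 4900.
The coefficient (1 - P/K) = 0 when P = K, identifying K = 4900 as the carrying capacity.
(a) K = 4900; (b) equilibria P = 0 and P = 4900.


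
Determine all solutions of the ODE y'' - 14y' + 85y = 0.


Characteristic equation: r² - 14r + 85 = 0.
Discriminant is negative; roots r = 7 ± 6i (complex conjugate pair).
General solution uses e^(α x)(C₁ cos(β x) + C₂ sin(β x)): y = e^(7x)(C₁cos(6x) + C₂sin(6x)).


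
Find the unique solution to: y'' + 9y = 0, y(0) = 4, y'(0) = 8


Characteristic roots of r² + 9 = 0 are ±3i, so y = C₁cos(3x) + C₂sin(3x).
Apply y(0) = 4: C₁ = 4. Differentiate and apply y'(0) = 8: 3·C₂ = 8, so C₂ = 8/3.
Particular solution: y = 4cos(3x) + (8/3)sin(3x).


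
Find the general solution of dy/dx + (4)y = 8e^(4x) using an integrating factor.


P(x) = 4 ⇒ μ = e^(4x).
(μ y)' = 8e^(8x) ⇒ μ y = (8/8)e^(8x) + C.
Divide by μ: y = e^(4x) + Ce^(-4x).


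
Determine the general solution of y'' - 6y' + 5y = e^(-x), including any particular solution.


Characteristic roots of r² - 6r + 5 = 0 are 5, 1.
y_h = C₁e^(5x) + C₂e^(x).
Forcing exponent -1 is not a characteristic root; try y_p = Ae^(-x).
Substitute: A·(1 + (-6)·-1 + (5)) = A·12 = 1, so A = 1/12.
General solution: y = C₁e^(5x) + C₂e^(x) + (1/12)e^(-x).


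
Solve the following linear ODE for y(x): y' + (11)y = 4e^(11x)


P(x) = 11 ⇒ μ = e^(11x).
(μ y)' = 4e^(22x) ⇒ μ y = (4/22)e^(22x) + C.
Divide by μ: y = (2/11)e^(11x) + Ce^(-11x).


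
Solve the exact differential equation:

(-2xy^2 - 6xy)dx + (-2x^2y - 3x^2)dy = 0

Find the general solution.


Check exactness: ∂M/∂y = -4xy - 6x and ∂N/∂x = -4xy - 6x; equal, so the equation is exact.
Integrate M with respect to x (treating y as constant): ∫M dx = -x^2y^2 - 3x^2y + h(y).
Differentiate w.r.t. y and set equal to N: all terms match, so h'(y) = 0 and h is a constant absorbed into C.
General solution: -x^2y^2 - 3x^2y = C.


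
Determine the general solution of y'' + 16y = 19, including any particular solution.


Homogeneous part: r² + 16 = 0 ⇒ r = ±4i, so y_h = C₁cos(4x) + C₂sin(4x).
Try constant y_p = A; plug in: 16A = 19 ⇒ A = 19/16.
General solution: y = C₁cos(4x) + C₂sin(4x) + 19/16.


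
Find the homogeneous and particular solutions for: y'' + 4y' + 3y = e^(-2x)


Characteristic roots of r² + 4r + 3 = 0 are -3, -1.
y_h = C₁e^(-3x) + C₂e^(-x).
Forcing exponent -2 is not a characteristic root; try y_p = Ae^(-2x).
Substitute: A·(4 + (4)·-2 + (3)) = A·-1 = 1, so A = -1.
General solution: y = C₁e^(-3x) + C₂e^(-x) - e^(-2x).


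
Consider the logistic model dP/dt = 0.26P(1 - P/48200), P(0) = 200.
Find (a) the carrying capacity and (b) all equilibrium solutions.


Logistic ODE dP/dt = 0.26P(1 - P/48200) has equilibria where dP/dt = 0, i.e. P = 0 or P = 48200.
The coefficient (1 - P/K) = 0 when P = K, identifying K = 48200 as the carrying capacity.
(a) K = 48200; (b) equilibria P = 0 and P = 48200.


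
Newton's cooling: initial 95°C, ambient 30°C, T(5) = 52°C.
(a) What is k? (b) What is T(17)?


Newton's law: T(t) = T_a + (T₀ - T_a)e^(-kt).
(a) Use T(5) = 52: (52 - 30)/(95 - 30) = e^(-k·5), so k = -ln(0.338)/5 ≈ 0.2167.
(b) Apply k to t = 17: T(17) = 30 + (65)e^(-3.683) ≈ 31.6°C.


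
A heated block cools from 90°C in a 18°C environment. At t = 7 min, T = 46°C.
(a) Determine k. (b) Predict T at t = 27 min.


Newton's law: T(t) = T_a + (T₀ - T_a)e^(-kt).
(a) Use T(7) = 46: (46 - 18)/(90 - 18) = e^(-k·7), so k = -ln(0.389)/7 ≈ 0.1349.
(b) Apply k to t = 27: T(27) = 18 + (72)e^(-3.643) ≈ 19.9°C.


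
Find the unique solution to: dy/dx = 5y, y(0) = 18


General solution of y' = 5y is y = Ce^(5x).
Apply y(0) = 18: C = 18.
Particular solution: y = 18e^(5x).


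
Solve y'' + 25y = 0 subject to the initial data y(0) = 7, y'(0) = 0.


Characteristic roots of r² + 25 = 0 are ±5i, so y = C₁cos(5x) + C₂sin(5x).
Apply y(0) = 7: C₁ = 7. Differentiate and apply y'(0) = 0: 5·C₂ = 0, so C₂ = 0.
Particular solution: y = 7cos(5x).


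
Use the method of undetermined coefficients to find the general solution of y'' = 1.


Characteristic polynomial (r - 0)² = 0; repeated root r = 0.
y_h = (C₁ + C₂x). Forcing matches the repeated root (resonance), so try y_p = Ax².
Substitute and solve for A: 2A = 1, so A = 1/2.
General solution: y = C₁ + C₂x + (1/2)x².


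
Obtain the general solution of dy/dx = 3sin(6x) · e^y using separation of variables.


Separate: e^(-y) dy = 3sin(6x) dx.
Integrate: -e^(-y) = -(1/2)cos(6x) + C₀.
Rearrange: e^(-y) = (1/2)cos(6x) + C.


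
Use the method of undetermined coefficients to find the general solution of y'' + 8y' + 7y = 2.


Characteristic roots of r² + 8r + 7 = 0 are -1, -7.
y_h = C₁e^(-x) + C₂e^(-7x).
Constant forcing; try y_p = A. Then 7A = 2 ⇒ A = 2/7.
General solution: y = C₁e^(-x) + C₂e^(-7x) + 2/7.


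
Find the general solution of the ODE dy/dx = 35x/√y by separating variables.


Separate: √y dy = 35x dx.
Integrate: (2/3)y^(3/2) = (35/2)x² + C.


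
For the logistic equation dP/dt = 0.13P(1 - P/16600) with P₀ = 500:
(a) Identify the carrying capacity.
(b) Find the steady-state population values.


Logistic ODE dP/dt = 0.13P(1 - P/16600) has equilibria where dP/dt = 0, i.e. P = 0 or P = 16600.
The coefficient (1 - P/K) = 0 when P = K, identifying K = 16600 as the carrying capacity.
(a) K = 16600; (b) equilibria P = 0 and P = 16600.


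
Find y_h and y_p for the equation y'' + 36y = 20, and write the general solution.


Homogeneous part: r² + 36 = 0 ⇒ r = ±6i, so y_h = C₁cos(6x) + C₂sin(6x).
Try constant y_p = A; plug in: 36A = 20 ⇒ A = 5/9.
General solution: y = C₁cos(6x) + C₂sin(6x) + 5/9.


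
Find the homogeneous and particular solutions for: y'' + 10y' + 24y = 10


Characteristic roots of r² + 10r + 24 = 0 are -4, -6.
y_h = C₁e^(-4x) + C₂e^(-6x).
Constant forcing; try y_p = A. Then 24A = 10 ⇒ A = 5/12.
General solution: y = C₁e^(-4x) + C₂e^(-6x) + 5/12.


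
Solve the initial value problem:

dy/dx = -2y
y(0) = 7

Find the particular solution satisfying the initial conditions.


General solution of y' = -2y is y = Ce^(-2x).
Apply y(0) = 7: C = 7.
Particular solution: y = 7e^(-2x).


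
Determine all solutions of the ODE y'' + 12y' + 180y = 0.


Characteristic equation: r² + 12r + 180 = 0.
Discriminant is negative; roots r = -6 ± 12i (complex conjugate pair).
General solution uses e^(α x)(C₁ cos(β x) + C₂ sin(β x)): y = e^(-6x)(C₁cos(12x) + C₂sin(12x)).


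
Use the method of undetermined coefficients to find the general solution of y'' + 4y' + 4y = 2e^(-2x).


Characteristic polynomial (r + 2)² = 0; repeated root r = -2.
y_h = (C₁ + C₂x)e^(-2x). Forcing matches the repeated root (resonance), so try y_p = Ax² e^(-2x).
Substitute and solve for A: 2A = 2, so A = 1.
General solution: y = (C₁ + C₂x + x²)e^(-2x).


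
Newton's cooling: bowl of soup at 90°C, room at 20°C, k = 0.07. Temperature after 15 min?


Newton's law: dT/dt = -k(T - T_a) has solution T(t) = T_a + (T₀ - T_a)e^(-kt).
Plug in T_a = 20, T₀ = 90, k = 0.07, t = 15: T(15) = 20 + (70)e^(-1.05) ≈ 44.5°C.


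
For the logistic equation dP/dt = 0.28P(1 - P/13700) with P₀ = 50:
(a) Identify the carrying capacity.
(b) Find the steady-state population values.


Logistic ODE dP/dt = 0.28P(1 - P/13700) has equilibria where dP/dt = 0, i.e. P = 0 or P = 13700.
The coefficient (1 - P/K) = 0 when P = K, identifying K = 13700 as the carrying capacity.
(a) K = 13700; (b) equilibria P = 0 and P = 13700.


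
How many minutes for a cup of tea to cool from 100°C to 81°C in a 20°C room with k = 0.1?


From T(t) = T_a + (T₀ - T_a)e^(-kt), set T(t) = 81:
(81 - 20) / (100 - 20) = e^(-0.1t), so t = -ln(0.762)/0.1 ≈ 2.7 minutes.


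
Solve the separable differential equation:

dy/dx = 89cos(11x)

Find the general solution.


g(y) = 1, so integrate directly: y = ∫ 89cos(11x) dx = (89/11)sin(11x) + C.


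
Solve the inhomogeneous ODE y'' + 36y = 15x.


Homogeneous: r² + 36 = 0 ⇒ r = ±6i, y_h = C₁cos(6x) + C₂sin(6x).
Polynomial forcing; try y_p = Ax + B. Then y_p'' + 36 y_p = 36(Ax + B) = 15x, so B = 0 and A = 5/12.
General solution: y = C₁cos(6x) + C₂sin(6x) + (5/12)x.


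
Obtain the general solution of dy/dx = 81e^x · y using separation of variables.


Separate variables: dy/y = 81e^x dx.
Integrate: ln|y| = 81e^x + C₀.
Exponentiate: y = Ce^(81e^x).


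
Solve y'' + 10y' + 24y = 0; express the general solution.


Characteristic equation: r² + 10r + 24 = 0.
Factor: (r + 6)(r + 4) = 0 ⇒ r = -6, -4 (distinct real).
General solution: y = C₁e^(-6x) + C₂e^(-4x).


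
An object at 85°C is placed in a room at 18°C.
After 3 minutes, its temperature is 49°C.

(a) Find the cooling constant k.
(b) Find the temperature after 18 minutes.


Newton's law: T(t) = T_a + (T₀ - T_a)e^(-kt).
(a) Use T(3) = 49: (49 - 18)/(85 - 18) = e^(-k·3), so k = -ln(0.463)/3 ≈ 0.2569.
(b) Apply k to t = 18: T(18) = 18 + (67)e^(-4.624) ≈ 18.7°C.


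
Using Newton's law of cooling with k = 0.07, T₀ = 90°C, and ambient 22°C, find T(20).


Newton's law: dT/dt = -k(T - T_a) has solution T(t) = T_a + (T₀ - T_a)e^(-kt).
Plug in T_a = 22, T₀ = 90, k = 0.07, t = 20: T(20) = 22 + (68)e^(-1.40) ≈ 38.8°C.


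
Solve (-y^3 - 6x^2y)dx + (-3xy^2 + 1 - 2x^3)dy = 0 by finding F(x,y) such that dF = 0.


Check exactness: ∂M/∂y = -3y^2 - 6x^2 and ∂N/∂x = -3y^2 - 6x^2; equal, so the equation is exact.
Integrate M with respect to x (treating y as constant): ∫M dx = -xy^3 - 2x^3y + h(y).
Differentiate w.r.t. y and set equal to N: the x-dependent terms already match, leaving h'(y) = 1. Integrate: h(y) = y.
So F(x,y) = -xy^3 + y - 2x^3y.
General solution: -xy^3 + y - 2x^3y = C.


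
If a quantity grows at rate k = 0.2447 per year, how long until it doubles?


Exponential growth: P(t) = P₀ e^(0.2447t). Set P(t)/P₀ = 2: e^(0.2447t) = 2.
Solve: t = ln(2)/0.2447 ≈ 2.83 years.


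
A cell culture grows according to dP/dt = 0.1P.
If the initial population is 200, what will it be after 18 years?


The ODE dP/dt = 0.1P has solution P(t) = P(0)e^(0.1t).
Substitute P(0) = 200 and t = 18: P(18) = 200 e^(1.80) ≈ 1210.


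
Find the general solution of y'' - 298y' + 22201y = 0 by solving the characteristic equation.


Characteristic equation: r² - 298r + 22201 = 0, i.e. (r - 149)² = 0.
Repeated root r = 149; include an x factor for the second linearly independent solution.
General solution: y = (C₁ + C₂x)e^(149x).


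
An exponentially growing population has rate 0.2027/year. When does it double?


Exponential growth: P(t) = P₀ e^(0.2027t). Set P(t)/P₀ = 2: e^(0.2027t) = 2.
Solve: t = ln(2)/0.2027 ≈ 3.42 years.


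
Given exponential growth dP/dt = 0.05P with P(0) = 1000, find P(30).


The ODE dP/dt = 0.05P has solution P(t) = P(0)e^(0.05t).
Substitute P(0) = 1000 and t = 30: P(30) = 1000 e^(1.50) ≈ 4482.


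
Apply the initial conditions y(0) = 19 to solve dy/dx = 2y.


General solution of y' = 2y is y = Ce^(2x).
Apply y(0) = 19: C = 19.
Particular solution: y = 19e^(2x).


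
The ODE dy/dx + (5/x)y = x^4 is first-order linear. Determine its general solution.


P(x) = 5/x ⇒ μ = x^5.
(x^5 y)' = x^9 ⇒ x^5 y = x^10/(10) + C.
Solve for y: y = (1/10)x^5 + C/x^5.


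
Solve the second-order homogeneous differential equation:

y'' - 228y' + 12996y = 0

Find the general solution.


Characteristic equation: r² - 228r + 12996 = 0, i.e. (r - 114)² = 0.
Repeated root r = 114; include an x factor for the second linearly independent solution.
General solution: y = (C₁ + C₂x)e^(114x).


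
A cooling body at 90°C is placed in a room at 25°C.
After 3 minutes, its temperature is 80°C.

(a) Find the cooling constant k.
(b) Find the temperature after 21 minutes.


Newton's law: T(t) = T_a + (T₀ - T_a)e^(-kt).
(a) Use T(3) = 80: (80 - 25)/(90 - 25) = e^(-k·3), so k = -ln(0.846)/3 ≈ 0.0557.
(b) Apply k to t = 21: T(21) = 25 + (65)e^(-1.169) ≈ 45.2°C.


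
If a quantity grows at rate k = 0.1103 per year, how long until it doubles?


Exponential growth: P(t) = P₀ e^(0.1103t). Set P(t)/P₀ = 2: e^(0.1103t) = 2.
Solve: t = ln(2)/0.1103 ≈ 6.28 years.


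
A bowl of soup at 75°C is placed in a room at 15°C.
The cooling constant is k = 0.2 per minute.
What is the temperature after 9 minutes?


Newton's law: dT/dt = -k(T - T_a) has solution T(t) = T_a + (T₀ - T_a)e^(-kt).
Plug in T_a = 15, T₀ = 75, k = 0.2, t = 9: T(9) = 15 + (60)e^(-1.80) ≈ 24.9°C.


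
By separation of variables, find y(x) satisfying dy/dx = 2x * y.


Separate variables: dy/y = 2x dx.
Integrate: ln|y| = x^2 + C₀.
Exponentiate: y = Ce^(x^2).


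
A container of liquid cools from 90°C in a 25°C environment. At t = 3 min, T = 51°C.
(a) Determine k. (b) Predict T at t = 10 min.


Newton's law: T(t) = T_a + (T₀ - T_a)e^(-kt).
(a) Use T(3) = 51: (51 - 25)/(90 - 25) = e^(-k·3), so k = -ln(0.400)/3 ≈ 0.3054.
(b) Apply k to t = 10: T(10) = 25 + (65)e^(-3.054) ≈ 28.1°C.


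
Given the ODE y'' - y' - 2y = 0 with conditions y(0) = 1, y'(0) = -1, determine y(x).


Characteristic roots of r² - r - 2 = 0 are 2, -1.
General solution y = c₁ e^(2x) + c₂ e^(-x).
Apply y(0) = 1: c₁ + c₂ = 1. Apply y'(0) = -1: 2 c₁ - 1 c₂ = -1.
Solve: c₁ = 0, c₂ = 1.
Particular solution: y = 0e^(2x) + e^(-x).


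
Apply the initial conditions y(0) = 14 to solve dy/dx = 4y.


General solution of y' = 4y is y = Ce^(4x).
Apply y(0) = 14: C = 14.
Particular solution: y = 14e^(4x).


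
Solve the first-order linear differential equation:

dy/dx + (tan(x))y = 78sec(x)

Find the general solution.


P(x) = tan(x) ⇒ μ = e^(∫tan(x)dx) = sec(x).
(sec(x) y)' = 78sec²(x) ⇒ sec(x) y = 78tan(x) + C.
Multiply by cos(x): y = 78sin(x) + C·cos(x).


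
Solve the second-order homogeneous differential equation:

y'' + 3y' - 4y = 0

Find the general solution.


Characteristic equation: r² + 3r - 4 = 0.
Factor: (r + 4)(r - 1) = 0 ⇒ r = -4, 1 (distinct real).
General solution: y = C₁e^(-4x) + C₂e^(x).


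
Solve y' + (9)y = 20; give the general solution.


P(x) = 9, Q(x) = 20; integrating factor μ = e^(9x).
(μ y)' = 20e^(9x) ⇒ μ y = (20/9)e^(9x) + C.
Divide by μ: y = 20/9 + Ce^(-9x).


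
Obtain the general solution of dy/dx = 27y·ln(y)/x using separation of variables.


Separate: dy/[y ln(y)] = 27 dx/x.
Substitute u = ln(y): du/u = 27 dx/x.
Integrate: ln|ln(y)| = 27ln|x| + C₀, hence ln(y) = C·x^27.


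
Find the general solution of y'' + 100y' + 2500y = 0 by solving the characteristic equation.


Characteristic equation: r² + 100r + 2500 = 0, i.e. (r + 50)² = 0.
Repeated root r = -50; include an x factor for the second linearly independent solution.
General solution: y = (C₁ + C₂x)e^(-50x).


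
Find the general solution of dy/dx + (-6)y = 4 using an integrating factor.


P(x) = -6 ⇒ μ = e^(-6x).
(μ y)' = 4e^(-6x) ⇒ μ y = -(2/3)e^(-6x) + C.
Divide by μ: y = -2/3 + Ce^(6x).


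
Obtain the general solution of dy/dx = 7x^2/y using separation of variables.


Separate variables: y dy = 7x^2 dx.
Integrate both sides: y²/2 = (7/3)x^3 + C₀.
Multiply by 2: y² = (14/3)x^3 + C.


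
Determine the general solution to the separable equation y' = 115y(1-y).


Separate: dy/[y(1-y)] = 115 dx.
Partial fractions: 1/[y(1-y)] = 1/y + 1/(1-y).
Integrate: ln|y/(1-y)| = 115x + C₀.
Solve for y: y = 1/(1 + Ce^(-115x)).


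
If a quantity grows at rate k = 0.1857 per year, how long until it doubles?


Exponential growth: P(t) = P₀ e^(0.1857t). Set P(t)/P₀ = 2: e^(0.1857t) = 2.
Solve: t = ln(2)/0.1857 ≈ 3.73 years.


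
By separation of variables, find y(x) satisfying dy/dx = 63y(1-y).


Separate: dy/[y(1-y)] = 63 dx.
Partial fractions: 1/[y(1-y)] = 1/y + 1/(1-y).
Integrate: ln|y/(1-y)| = 63x + C₀.
Solve for y: y = 1/(1 + Ce^(-63x)).


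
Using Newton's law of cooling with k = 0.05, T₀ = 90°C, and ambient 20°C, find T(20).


Newton's law: dT/dt = -k(T - T_a) has solution T(t) = T_a + (T₀ - T_a)e^(-kt).
Plug in T_a = 20, T₀ = 90, k = 0.05, t = 20: T(20) = 20 + (70)e^(-1.00) ≈ 45.8°C.


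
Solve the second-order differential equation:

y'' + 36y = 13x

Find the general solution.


Homogeneous: r² + 36 = 0 ⇒ r = ±6i, y_h = C₁cos(6x) + C₂sin(6x).
Polynomial forcing; try y_p = Ax + B. Then y_p'' + 36 y_p = 36(Ax + B) = 13x, so B = 0 and A = 13/36.
General solution: y = C₁cos(6x) + C₂sin(6x) + (13/36)x.


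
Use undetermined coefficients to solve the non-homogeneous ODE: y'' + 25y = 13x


Homogeneous: r² + 25 = 0 ⇒ r = ±5i, y_h = C₁cos(5x) + C₂sin(5x).
Polynomial forcing; try y_p = Ax + B. Then y_p'' + 25 y_p = 25(Ax + B) = 13x, so B = 0 and A = 13/25.
General solution: y = C₁cos(5x) + C₂sin(5x) + (13/25)x.


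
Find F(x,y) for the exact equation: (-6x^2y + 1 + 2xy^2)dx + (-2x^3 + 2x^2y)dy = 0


Check exactness: ∂M/∂y = -6x^2 + 4xy and ∂N/∂x = -6x^2 + 4xy; equal, so the equation is exact.
Integrate M with respect to x (treating y as constant): ∫M dx = -2x^3y + x + x^2y^2 + h(y).
Differentiate w.r.t. y and set equal to N: all terms match, so h'(y) = 0 and h is a constant absorbed into C.
General solution: -2x^3y + x + x^2y^2 = C.


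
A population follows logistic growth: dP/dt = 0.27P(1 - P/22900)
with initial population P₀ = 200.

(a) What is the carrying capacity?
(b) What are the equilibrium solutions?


Logistic ODE dP/dt = 0.27P(1 - P/22900) has equilibria where dP/dt = 0, i.e. P = 0 or P = 22900.
The coefficient (1 - P/K) = 0 when P = K, identifying K = 22900 as the carrying capacity.
(a) K = 22900; (b) equilibria P = 0 and P = 22900.


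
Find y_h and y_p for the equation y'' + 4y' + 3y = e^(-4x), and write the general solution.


Characteristic roots of r² + 4r + 3 = 0 are -1, -3.
y_h = C₁e^(-x) + C₂e^(-3x).
Forcing exponent -4 is not a characteristic root; try y_p = Ae^(-4x).
Substitute: A·(16 + (4)·-4 + (3)) = A·3 = 1, so A = 1/3.
General solution: y = C₁e^(-x) + C₂e^(-3x) + (1/3)e^(-4x).


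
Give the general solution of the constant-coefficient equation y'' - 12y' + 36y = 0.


Characteristic equation: r² - 12r + 36 = 0, i.e. (r - 6)² = 0.
Repeated root r = 6; include an x factor for the second linearly independent solution.
General solution: y = (C₁ + C₂x)e^(6x).


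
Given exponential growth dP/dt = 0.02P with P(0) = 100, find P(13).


The ODE dP/dt = 0.02P has solution P(t) = P(0)e^(0.02t).
Substitute P(0) = 100 and t = 13: P(13) = 100 e^(0.26) ≈ 130.


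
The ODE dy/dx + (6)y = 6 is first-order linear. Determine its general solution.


P(x) = 6, Q(x) = 6; integrating factor μ = e^(6x).
(μ y)' = 6e^(6x) ⇒ μ y = e^(6x) + C.
Divide by μ: y = 1 + Ce^(-6x).


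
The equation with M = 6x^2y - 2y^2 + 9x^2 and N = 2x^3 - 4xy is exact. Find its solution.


Check exactness: ∂M/∂y = 6x^2 - 4y and ∂N/∂x = 6x^2 - 4y; equal, so the equation is exact.
Integrate M with respect to x (treating y as constant): ∫M dx = 2x^3y - 2xy^2 + 3x^3 + h(y).
Differentiate w.r.t. y and set equal to N: all terms match, so h'(y) = 0 and h is a constant absorbed into C.
General solution: 2x^3y - 2xy^2 + 3x^3 = C.


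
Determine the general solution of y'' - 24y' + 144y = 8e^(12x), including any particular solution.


Characteristic polynomial (r - 12)² = 0; repeated root r = 12.
y_h = (C₁ + C₂x)e^(12x). Forcing matches the repeated root (resonance), so try y_p = Ax² e^(12x).
Substitute and solve for A: 2A = 8, so A = 4.
General solution: y = (C₁ + C₂x + 4x²)e^(12x).


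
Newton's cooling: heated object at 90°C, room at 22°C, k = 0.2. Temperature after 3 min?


Newton's law: dT/dt = -k(T - T_a) has solution T(t) = T_a + (T₀ - T_a)e^(-kt).
Plug in T_a = 22, T₀ = 90, k = 0.2, t = 3: T(3) = 22 + (68)e^(-0.60) ≈ 59.3°C.


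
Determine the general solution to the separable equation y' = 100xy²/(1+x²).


Separate: dy/y² = 100x/(1+x²) dx.
Integrate LHS: ∫ dy/y² = -1/y.
Integrate RHS via u = 1+x²: 50ln(1+x²) + C.
Result: -1/y = 50ln(1+x²) + C.


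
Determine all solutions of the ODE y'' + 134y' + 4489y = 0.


Characteristic equation: r² + 134r + 4489 = 0, i.e. (r + 67)² = 0.
Repeated root r = -67; include an x factor for the second linearly independent solution.
General solution: y = (C₁ + C₂x)e^(-67x).


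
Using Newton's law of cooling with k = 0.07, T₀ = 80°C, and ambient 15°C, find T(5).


Newton's law: dT/dt = -k(T - T_a) has solution T(t) = T_a + (T₀ - T_a)e^(-kt).
Plug in T_a = 15, T₀ = 80, k = 0.07, t = 5: T(5) = 15 + (65)e^(-0.35) ≈ 60.8°C.


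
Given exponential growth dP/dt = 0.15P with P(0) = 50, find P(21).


The ODE dP/dt = 0.15P has solution P(t) = P(0)e^(0.15t).
Substitute P(0) = 50 and t = 21: P(21) = 50 e^(3.15) ≈ 1167.


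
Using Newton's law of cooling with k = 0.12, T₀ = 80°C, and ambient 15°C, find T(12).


Newton's law: dT/dt = -k(T - T_a) has solution T(t) = T_a + (T₀ - T_a)e^(-kt).
Plug in T_a = 15, T₀ = 80, k = 0.12, t = 12: T(12) = 15 + (65)e^(-1.44) ≈ 30.4°C.


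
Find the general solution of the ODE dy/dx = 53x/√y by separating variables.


Separate: √y dy = 53x dx.
Integrate: (2/3)y^(3/2) = (53/2)x² + C.


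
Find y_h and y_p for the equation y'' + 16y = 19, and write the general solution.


Homogeneous part: r² + 16 = 0 ⇒ r = ±4i, so y_h = C₁cos(4x) + C₂sin(4x).
Try constant y_p = A; plug in: 16A = 19 ⇒ A = 19/16.
General solution: y = C₁cos(4x) + C₂sin(4x) + 19/16.


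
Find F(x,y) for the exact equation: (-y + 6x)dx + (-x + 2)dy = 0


Check exactness: ∂M/∂y = -1 and ∂N/∂x = -1; equal, so the equation is exact.
Integrate M with respect to x (treating y as constant): ∫M dx = -xy + 3x^2 + h(y).
Differentiate w.r.t. y and set equal to N: the x-dependent terms already match, leaving h'(y) = 2. Integrate: h(y) = 2y.
So F(x,y) = -xy + 3x^2 + 2y.
General solution: -xy + 3x^2 + 2y = C.


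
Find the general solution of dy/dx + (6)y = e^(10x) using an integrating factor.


P(x) = 6 ⇒ μ = e^(6x).
(μ y)' = e^(16x) ⇒ μ y = e^(16x)/16 + C.
Divide by μ: y = (1/16)e^(10x) + Ce^(-6x).


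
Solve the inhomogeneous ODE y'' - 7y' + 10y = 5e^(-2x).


Characteristic roots of r² - 7r + 10 = 0 are 2, 5.
y_h = C₁e^(2x) + C₂e^(5x).
Forcing exponent -2 is not a characteristic root; try y_p = Ae^(-2x).
Substitute: A·(4 + (-7)·-2 + (10)) = A·28 = 5, so A = 5/28.
General solution: y = C₁e^(2x) + C₂e^(5x) + (5/28)e^(-2x).


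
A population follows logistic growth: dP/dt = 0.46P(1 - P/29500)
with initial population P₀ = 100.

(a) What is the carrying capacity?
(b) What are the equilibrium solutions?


Logistic ODE dP/dt = 0.46P(1 - P/29500) has equilibria where dP/dt = 0, i.e. P = 0 or P = 29500.
The coefficient (1 - P/K) = 0 when P = K, identifying K = 29500 as the carrying capacity.
(a) K = 29500; (b) equilibria P = 0 and P = 29500.


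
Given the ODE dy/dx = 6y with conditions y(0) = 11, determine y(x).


General solution of y' = 6y is y = Ce^(6x).
Apply y(0) = 11: C = 11.
Particular solution: y = 11e^(6x).


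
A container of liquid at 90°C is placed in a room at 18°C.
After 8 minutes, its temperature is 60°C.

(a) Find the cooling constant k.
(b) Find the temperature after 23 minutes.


Newton's law: T(t) = T_a + (T₀ - T_a)e^(-kt).
(a) Use T(8) = 60: (60 - 18)/(90 - 18) = e^(-k·8), so k = -ln(0.583)/8 ≈ 0.0674.
(b) Apply k to t = 23: T(23) = 18 + (72)e^(-1.550) ≈ 33.3°C.
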